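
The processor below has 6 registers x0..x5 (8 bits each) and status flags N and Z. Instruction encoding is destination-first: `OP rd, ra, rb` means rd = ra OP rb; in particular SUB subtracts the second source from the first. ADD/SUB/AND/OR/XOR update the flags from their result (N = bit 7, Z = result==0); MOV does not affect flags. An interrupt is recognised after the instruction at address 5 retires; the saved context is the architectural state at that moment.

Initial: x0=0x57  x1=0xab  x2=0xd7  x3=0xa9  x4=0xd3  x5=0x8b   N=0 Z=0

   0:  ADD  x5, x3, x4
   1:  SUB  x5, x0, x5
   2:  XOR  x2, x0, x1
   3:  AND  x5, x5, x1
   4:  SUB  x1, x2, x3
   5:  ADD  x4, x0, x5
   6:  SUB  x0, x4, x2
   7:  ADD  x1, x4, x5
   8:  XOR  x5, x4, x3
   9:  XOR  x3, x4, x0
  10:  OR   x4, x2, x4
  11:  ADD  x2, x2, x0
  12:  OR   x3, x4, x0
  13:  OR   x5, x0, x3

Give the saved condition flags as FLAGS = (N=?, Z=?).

FLAGS = (N=1, Z=0)

after  0: x0=0x57 x1=0xab x2=0xd7 x3=0xa9 x4=0xd3 x5=0x7c  N=0 Z=0
after  1: x0=0x57 x1=0xab x2=0xd7 x3=0xa9 x4=0xd3 x5=0xdb  N=1 Z=0
after  2: x0=0x57 x1=0xab x2=0xfc x3=0xa9 x4=0xd3 x5=0xdb  N=1 Z=0
after  3: x0=0x57 x1=0xab x2=0xfc x3=0xa9 x4=0xd3 x5=0x8b  N=1 Z=0
after  4: x0=0x57 x1=0x53 x2=0xfc x3=0xa9 x4=0xd3 x5=0x8b  N=0 Z=0
after  5: x0=0x57 x1=0x53 x2=0xfc x3=0xa9 x4=0xe2 x5=0x8b  N=1 Z=0
-- IRQ taken; context saved, return-PC = 6 --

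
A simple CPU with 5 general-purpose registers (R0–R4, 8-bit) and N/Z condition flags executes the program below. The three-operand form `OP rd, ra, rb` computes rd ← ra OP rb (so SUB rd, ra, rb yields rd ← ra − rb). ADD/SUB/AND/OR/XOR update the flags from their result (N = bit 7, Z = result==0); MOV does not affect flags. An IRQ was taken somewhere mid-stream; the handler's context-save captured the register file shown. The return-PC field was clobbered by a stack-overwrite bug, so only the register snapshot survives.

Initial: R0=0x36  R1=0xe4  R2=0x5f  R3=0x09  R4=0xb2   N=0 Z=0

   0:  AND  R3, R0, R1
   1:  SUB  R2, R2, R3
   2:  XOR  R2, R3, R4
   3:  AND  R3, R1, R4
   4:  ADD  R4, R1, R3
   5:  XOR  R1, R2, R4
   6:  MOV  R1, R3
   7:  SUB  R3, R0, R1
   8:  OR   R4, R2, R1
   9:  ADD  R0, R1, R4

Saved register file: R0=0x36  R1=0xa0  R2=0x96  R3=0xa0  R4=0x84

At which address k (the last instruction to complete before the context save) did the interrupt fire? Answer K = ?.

after  0: R0=0x36 R1=0xe4 R2=0x5f R3=0x24 R4=0xb2  N=0 Z=0
after  1: R0=0x36 R1=0xe4 R2=0x3b R3=0x24 R4=0xb2  N=0 Z=0
after  2: R0=0x36 R1=0xe4 R2=0x96 R3=0x24 R4=0xb2  N=1 Z=0
after  3: R0=0x36 R1=0xe4 R2=0x96 R3=0xa0 R4=0xb2  N=1 Z=0
after  4: R0=0x36 R1=0xe4 R2=0x96 R3=0xa0 R4=0x84  N=1 Z=0
after  5: R0=0x36 R1=0x12 R2=0x96 R3=0xa0 R4=0x84  N=0 Z=0
after  6: R0=0x36 R1=0xa0 R2=0x96 R3=0xa0 R4=0x84  N=0 Z=0
-- IRQ taken; context saved, return-PC = 7 --

K = 6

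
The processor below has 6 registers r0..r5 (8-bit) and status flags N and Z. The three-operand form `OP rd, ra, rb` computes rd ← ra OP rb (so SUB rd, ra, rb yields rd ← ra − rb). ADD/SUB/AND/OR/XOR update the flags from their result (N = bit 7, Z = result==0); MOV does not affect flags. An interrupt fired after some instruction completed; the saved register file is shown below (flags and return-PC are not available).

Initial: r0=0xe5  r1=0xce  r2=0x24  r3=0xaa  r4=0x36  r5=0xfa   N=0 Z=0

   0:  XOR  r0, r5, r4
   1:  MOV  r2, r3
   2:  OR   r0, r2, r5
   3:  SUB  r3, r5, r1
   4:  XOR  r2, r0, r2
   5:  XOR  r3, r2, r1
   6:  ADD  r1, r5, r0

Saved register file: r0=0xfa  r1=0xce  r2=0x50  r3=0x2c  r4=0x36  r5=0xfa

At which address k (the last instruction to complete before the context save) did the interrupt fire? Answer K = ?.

K = 4

after  0: r0=0xcc r1=0xce r2=0x24 r3=0xaa r4=0x36 r5=0xfa  N=1 Z=0
after  1: r0=0xcc r1=0xce r2=0xaa r3=0xaa r4=0x36 r5=0xfa  N=1 Z=0
after  2: r0=0xfa r1=0xce r2=0xaa r3=0xaa r4=0x36 r5=0xfa  N=1 Z=0
after  3: r0=0xfa r1=0xce r2=0xaa r3=0x2c r4=0x36 r5=0xfa  N=0 Z=0
after  4: r0=0xfa r1=0xce r2=0x50 r3=0x2c r4=0x36 r5=0xfa  N=0 Z=0
-- IRQ taken; context saved, return-PC = 5 --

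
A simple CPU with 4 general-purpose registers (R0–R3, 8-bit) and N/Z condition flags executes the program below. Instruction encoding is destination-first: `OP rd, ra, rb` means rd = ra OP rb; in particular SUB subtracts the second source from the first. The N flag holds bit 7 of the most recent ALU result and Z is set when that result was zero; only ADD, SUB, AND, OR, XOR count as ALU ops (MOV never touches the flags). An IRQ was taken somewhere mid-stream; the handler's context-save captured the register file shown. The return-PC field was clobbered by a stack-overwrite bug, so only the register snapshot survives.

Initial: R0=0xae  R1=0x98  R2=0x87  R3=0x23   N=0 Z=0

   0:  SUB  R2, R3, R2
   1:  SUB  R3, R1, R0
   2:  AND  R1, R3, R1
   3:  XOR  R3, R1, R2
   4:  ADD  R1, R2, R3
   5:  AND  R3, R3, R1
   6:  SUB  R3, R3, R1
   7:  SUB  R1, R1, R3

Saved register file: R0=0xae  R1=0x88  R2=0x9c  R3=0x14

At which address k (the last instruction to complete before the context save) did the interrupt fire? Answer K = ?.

after  0: R0=0xae R1=0x98 R2=0x9c R3=0x23  N=1 Z=0
after  1: R0=0xae R1=0x98 R2=0x9c R3=0xea  N=1 Z=0
after  2: R0=0xae R1=0x88 R2=0x9c R3=0xea  N=1 Z=0
after  3: R0=0xae R1=0x88 R2=0x9c R3=0x14  N=0 Z=0
-- IRQ taken; context saved, return-PC = 4 --

K = 3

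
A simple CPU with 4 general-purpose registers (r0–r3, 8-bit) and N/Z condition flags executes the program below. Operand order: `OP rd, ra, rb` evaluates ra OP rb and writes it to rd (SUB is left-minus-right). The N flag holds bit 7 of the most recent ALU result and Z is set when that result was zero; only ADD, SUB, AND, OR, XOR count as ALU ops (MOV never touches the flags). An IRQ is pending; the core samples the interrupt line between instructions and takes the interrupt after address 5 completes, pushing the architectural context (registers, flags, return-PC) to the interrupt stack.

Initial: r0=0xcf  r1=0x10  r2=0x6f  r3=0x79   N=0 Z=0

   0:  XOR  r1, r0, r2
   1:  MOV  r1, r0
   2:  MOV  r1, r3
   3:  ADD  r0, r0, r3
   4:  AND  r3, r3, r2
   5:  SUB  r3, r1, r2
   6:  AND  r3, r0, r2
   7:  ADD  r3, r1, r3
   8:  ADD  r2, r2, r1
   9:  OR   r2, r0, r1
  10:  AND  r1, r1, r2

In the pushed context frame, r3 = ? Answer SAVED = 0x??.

after  0: r0=0xcf r1=0xa0 r2=0x6f r3=0x79  N=1 Z=0
after  1: r0=0xcf r1=0xcf r2=0x6f r3=0x79  N=1 Z=0
after  2: r0=0xcf r1=0x79 r2=0x6f r3=0x79  N=1 Z=0
after  3: r0=0x48 r1=0x79 r2=0x6f r3=0x79  N=0 Z=0
after  4: r0=0x48 r1=0x79 r2=0x6f r3=0x69  N=0 Z=0
after  5: r0=0x48 r1=0x79 r2=0x6f r3=0x0a  N=0 Z=0
-- IRQ taken; context saved, return-PC = 6 --

SAVED = 0x0a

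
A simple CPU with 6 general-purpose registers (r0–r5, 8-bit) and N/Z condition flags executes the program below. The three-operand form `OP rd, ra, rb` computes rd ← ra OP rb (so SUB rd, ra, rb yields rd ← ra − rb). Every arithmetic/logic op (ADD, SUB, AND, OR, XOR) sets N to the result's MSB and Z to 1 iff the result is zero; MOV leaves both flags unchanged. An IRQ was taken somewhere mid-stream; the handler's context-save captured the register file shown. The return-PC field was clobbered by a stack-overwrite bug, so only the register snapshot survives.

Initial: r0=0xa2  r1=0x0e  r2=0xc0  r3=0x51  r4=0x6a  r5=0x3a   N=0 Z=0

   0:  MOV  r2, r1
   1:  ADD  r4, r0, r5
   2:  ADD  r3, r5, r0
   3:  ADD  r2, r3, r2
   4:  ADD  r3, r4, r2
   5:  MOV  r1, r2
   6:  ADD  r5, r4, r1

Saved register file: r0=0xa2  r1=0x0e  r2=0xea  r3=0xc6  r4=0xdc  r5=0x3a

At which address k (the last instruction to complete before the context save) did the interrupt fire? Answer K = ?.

K = 4

after  0: r0=0xa2 r1=0x0e r2=0x0e r3=0x51 r4=0x6a r5=0x3a  N=0 Z=0
after  1: r0=0xa2 r1=0x0e r2=0x0e r3=0x51 r4=0xdc r5=0x3a  N=1 Z=0
after  2: r0=0xa2 r1=0x0e r2=0x0e r3=0xdc r4=0xdc r5=0x3a  N=1 Z=0
after  3: r0=0xa2 r1=0x0e r2=0xea r3=0xdc r4=0xdc r5=0x3a  N=1 Z=0
after  4: r0=0xa2 r1=0x0e r2=0xea r3=0xc6 r4=0xdc r5=0x3a  N=1 Z=0
-- IRQ taken; context saved, return-PC = 5 --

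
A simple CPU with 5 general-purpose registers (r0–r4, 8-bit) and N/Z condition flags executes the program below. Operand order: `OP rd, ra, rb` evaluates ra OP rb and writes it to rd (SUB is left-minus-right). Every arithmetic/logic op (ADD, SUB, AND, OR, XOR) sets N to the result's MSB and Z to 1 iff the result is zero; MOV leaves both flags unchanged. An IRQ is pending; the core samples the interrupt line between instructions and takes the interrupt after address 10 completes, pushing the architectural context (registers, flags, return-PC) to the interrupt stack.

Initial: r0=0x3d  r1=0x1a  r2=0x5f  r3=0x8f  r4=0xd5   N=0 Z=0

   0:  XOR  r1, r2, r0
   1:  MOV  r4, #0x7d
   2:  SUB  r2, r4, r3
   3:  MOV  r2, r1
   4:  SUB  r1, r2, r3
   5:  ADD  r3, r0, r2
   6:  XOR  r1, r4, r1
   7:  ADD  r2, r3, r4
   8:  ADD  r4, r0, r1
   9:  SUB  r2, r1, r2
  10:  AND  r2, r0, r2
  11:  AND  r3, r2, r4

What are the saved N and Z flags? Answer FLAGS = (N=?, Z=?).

after  0: r0=0x3d r1=0x62 r2=0x5f r3=0x8f r4=0xd5  N=0 Z=0
after  1: r0=0x3d r1=0x62 r2=0x5f r3=0x8f r4=0x7d  N=0 Z=0
after  2: r0=0x3d r1=0x62 r2=0xee r3=0x8f r4=0x7d  N=1 Z=0
after  3: r0=0x3d r1=0x62 r2=0x62 r3=0x8f r4=0x7d  N=1 Z=0
after  4: r0=0x3d r1=0xd3 r2=0x62 r3=0x8f r4=0x7d  N=1 Z=0
after  5: r0=0x3d r1=0xd3 r2=0x62 r3=0x9f r4=0x7d  N=1 Z=0
after  6: r0=0x3d r1=0xae r2=0x62 r3=0x9f r4=0x7d  N=1 Z=0
after  7: r0=0x3d r1=0xae r2=0x1c r3=0x9f r4=0x7d  N=0 Z=0
after  8: r0=0x3d r1=0xae r2=0x1c r3=0x9f r4=0xeb  N=1 Z=0
after  9: r0=0x3d r1=0xae r2=0x92 r3=0x9f r4=0xeb  N=1 Z=0
after 10: r0=0x3d r1=0xae r2=0x10 r3=0x9f r4=0xeb  N=0 Z=0
-- IRQ taken; context saved, return-PC = 11 --

FLAGS = (N=0, Z=0)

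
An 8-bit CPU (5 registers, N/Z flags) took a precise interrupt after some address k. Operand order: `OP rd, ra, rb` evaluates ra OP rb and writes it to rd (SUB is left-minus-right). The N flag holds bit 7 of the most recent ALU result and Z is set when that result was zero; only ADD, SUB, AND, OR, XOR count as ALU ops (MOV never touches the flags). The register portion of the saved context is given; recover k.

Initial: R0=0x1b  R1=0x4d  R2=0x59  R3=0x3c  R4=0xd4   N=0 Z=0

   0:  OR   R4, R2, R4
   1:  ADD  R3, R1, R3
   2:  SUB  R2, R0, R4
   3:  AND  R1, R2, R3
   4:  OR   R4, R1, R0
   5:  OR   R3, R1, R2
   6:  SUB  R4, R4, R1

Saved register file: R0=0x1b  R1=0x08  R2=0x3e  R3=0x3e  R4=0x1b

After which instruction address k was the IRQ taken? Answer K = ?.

after  0: R0=0x1b R1=0x4d R2=0x59 R3=0x3c R4=0xdd  N=1 Z=0
after  1: R0=0x1b R1=0x4d R2=0x59 R3=0x89 R4=0xdd  N=1 Z=0
after  2: R0=0x1b R1=0x4d R2=0x3e R3=0x89 R4=0xdd  N=0 Z=0
after  3: R0=0x1b R1=0x08 R2=0x3e R3=0x89 R4=0xdd  N=0 Z=0
after  4: R0=0x1b R1=0x08 R2=0x3e R3=0x89 R4=0x1b  N=0 Z=0
after  5: R0=0x1b R1=0x08 R2=0x3e R3=0x3e R4=0x1b  N=0 Z=0
-- IRQ taken; context saved, return-PC = 6 --

K = 5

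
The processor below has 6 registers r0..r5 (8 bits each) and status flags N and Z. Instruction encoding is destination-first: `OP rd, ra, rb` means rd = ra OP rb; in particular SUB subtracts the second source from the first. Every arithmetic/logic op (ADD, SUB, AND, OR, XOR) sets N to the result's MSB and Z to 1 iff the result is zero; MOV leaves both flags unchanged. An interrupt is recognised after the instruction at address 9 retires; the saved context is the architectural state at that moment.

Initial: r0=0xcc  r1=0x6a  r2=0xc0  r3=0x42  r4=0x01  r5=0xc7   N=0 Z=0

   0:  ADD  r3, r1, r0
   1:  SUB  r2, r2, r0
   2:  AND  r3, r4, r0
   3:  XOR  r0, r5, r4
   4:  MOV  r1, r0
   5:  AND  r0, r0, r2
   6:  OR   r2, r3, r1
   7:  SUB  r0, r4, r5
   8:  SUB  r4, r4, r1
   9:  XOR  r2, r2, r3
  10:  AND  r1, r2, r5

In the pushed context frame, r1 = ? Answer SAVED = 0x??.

SAVED = 0xc6

after  0: r0=0xcc r1=0x6a r2=0xc0 r3=0x36 r4=0x01 r5=0xc7  N=0 Z=0
after  1: r0=0xcc r1=0x6a r2=0xf4 r3=0x36 r4=0x01 r5=0xc7  N=1 Z=0
after  2: r0=0xcc r1=0x6a r2=0xf4 r3=0x00 r4=0x01 r5=0xc7  N=0 Z=1
after  3: r0=0xc6 r1=0x6a r2=0xf4 r3=0x00 r4=0x01 r5=0xc7  N=1 Z=0
after  4: r0=0xc6 r1=0xc6 r2=0xf4 r3=0x00 r4=0x01 r5=0xc7  N=1 Z=0
after  5: r0=0xc4 r1=0xc6 r2=0xf4 r3=0x00 r4=0x01 r5=0xc7  N=1 Z=0
after  6: r0=0xc4 r1=0xc6 r2=0xc6 r3=0x00 r4=0x01 r5=0xc7  N=1 Z=0
after  7: r0=0x3a r1=0xc6 r2=0xc6 r3=0x00 r4=0x01 r5=0xc7  N=0 Z=0
after  8: r0=0x3a r1=0xc6 r2=0xc6 r3=0x00 r4=0x3b r5=0xc7  N=0 Z=0
after  9: r0=0x3a r1=0xc6 r2=0xc6 r3=0x00 r4=0x3b r5=0xc7  N=1 Z=0
-- IRQ taken; context saved, return-PC = 10 --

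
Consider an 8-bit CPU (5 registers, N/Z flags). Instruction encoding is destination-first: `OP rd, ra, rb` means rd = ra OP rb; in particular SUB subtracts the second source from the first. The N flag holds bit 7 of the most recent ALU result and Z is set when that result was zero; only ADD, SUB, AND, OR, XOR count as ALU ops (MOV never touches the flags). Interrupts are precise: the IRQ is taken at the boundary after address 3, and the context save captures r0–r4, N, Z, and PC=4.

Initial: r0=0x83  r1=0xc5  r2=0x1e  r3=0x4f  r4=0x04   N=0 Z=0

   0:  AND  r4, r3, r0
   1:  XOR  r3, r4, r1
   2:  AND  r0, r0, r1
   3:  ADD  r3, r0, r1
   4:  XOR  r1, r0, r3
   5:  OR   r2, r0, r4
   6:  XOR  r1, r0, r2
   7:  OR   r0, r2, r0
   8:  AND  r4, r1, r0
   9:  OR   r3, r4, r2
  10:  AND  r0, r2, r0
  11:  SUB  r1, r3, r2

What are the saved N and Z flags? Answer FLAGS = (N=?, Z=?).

after  0: r0=0x83 r1=0xc5 r2=0x1e r3=0x4f r4=0x03  N=0 Z=0
after  1: r0=0x83 r1=0xc5 r2=0x1e r3=0xc6 r4=0x03  N=1 Z=0
after  2: r0=0x81 r1=0xc5 r2=0x1e r3=0xc6 r4=0x03  N=1 Z=0
after  3: r0=0x81 r1=0xc5 r2=0x1e r3=0x46 r4=0x03  N=0 Z=0
-- IRQ taken; context saved, return-PC = 4 --

FLAGS = (N=0, Z=0)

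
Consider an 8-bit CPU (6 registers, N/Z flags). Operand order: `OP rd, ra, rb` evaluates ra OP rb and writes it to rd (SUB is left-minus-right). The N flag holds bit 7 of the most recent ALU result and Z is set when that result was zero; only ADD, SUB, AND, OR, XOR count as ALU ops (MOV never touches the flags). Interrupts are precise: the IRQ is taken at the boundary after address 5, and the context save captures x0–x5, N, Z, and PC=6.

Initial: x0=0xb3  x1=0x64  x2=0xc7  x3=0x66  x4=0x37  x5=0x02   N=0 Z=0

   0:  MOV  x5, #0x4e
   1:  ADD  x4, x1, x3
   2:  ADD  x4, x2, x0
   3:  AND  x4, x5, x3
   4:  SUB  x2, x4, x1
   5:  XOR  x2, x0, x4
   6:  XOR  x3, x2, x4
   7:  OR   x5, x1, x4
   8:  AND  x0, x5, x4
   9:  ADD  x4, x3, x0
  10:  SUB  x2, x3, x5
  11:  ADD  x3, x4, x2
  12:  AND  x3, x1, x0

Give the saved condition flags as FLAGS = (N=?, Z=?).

FLAGS = (N=1, Z=0)

after  0: x0=0xb3 x1=0x64 x2=0xc7 x3=0x66 x4=0x37 x5=0x4e  N=0 Z=0
after  1: x0=0xb3 x1=0x64 x2=0xc7 x3=0x66 x4=0xca x5=0x4e  N=1 Z=0
after  2: x0=0xb3 x1=0x64 x2=0xc7 x3=0x66 x4=0x7a x5=0x4e  N=0 Z=0
after  3: x0=0xb3 x1=0x64 x2=0xc7 x3=0x66 x4=0x46 x5=0x4e  N=0 Z=0
after  4: x0=0xb3 x1=0x64 x2=0xe2 x3=0x66 x4=0x46 x5=0x4e  N=1 Z=0
after  5: x0=0xb3 x1=0x64 x2=0xf5 x3=0x66 x4=0x46 x5=0x4e  N=1 Z=0
-- IRQ taken; context saved, return-PC = 6 --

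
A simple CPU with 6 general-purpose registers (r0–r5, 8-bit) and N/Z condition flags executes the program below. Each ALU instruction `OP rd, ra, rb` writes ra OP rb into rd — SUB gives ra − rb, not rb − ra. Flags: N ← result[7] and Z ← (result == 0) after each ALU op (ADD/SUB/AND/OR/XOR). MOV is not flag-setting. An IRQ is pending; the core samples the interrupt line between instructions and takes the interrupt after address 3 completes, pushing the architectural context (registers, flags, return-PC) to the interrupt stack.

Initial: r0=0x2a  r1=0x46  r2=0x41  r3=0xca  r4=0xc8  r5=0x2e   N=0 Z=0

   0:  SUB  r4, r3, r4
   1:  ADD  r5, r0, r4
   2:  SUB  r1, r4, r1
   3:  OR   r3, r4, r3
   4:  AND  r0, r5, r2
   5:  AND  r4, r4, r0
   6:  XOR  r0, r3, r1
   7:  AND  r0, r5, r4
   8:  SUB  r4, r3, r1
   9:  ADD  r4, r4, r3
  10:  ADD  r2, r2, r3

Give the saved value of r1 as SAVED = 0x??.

SAVED = 0xbc

after  0: r0=0x2a r1=0x46 r2=0x41 r3=0xca r4=0x02 r5=0x2e  N=0 Z=0
after  1: r0=0x2a r1=0x46 r2=0x41 r3=0xca r4=0x02 r5=0x2c  N=0 Z=0
after  2: r0=0x2a r1=0xbc r2=0x41 r3=0xca r4=0x02 r5=0x2c  N=1 Z=0
after  3: r0=0x2a r1=0xbc r2=0x41 r3=0xca r4=0x02 r5=0x2c  N=1 Z=0
-- IRQ taken; context saved, return-PC = 4 --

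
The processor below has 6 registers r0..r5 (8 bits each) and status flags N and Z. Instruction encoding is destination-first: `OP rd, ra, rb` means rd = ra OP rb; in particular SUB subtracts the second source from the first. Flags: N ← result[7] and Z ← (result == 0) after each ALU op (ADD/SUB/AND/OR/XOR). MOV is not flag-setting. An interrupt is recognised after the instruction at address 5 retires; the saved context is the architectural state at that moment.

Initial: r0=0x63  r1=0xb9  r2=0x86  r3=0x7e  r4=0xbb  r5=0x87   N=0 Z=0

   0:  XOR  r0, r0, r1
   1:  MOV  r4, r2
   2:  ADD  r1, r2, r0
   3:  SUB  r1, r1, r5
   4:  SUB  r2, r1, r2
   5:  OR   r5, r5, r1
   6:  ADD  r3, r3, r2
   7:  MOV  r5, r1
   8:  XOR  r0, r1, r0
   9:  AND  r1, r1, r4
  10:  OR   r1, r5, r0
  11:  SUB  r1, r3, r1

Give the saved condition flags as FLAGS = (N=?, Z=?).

FLAGS = (N=1, Z=0)

after  0: r0=0xda r1=0xb9 r2=0x86 r3=0x7e r4=0xbb r5=0x87  N=1 Z=0
after  1: r0=0xda r1=0xb9 r2=0x86 r3=0x7e r4=0x86 r5=0x87  N=1 Z=0
after  2: r0=0xda r1=0x60 r2=0x86 r3=0x7e r4=0x86 r5=0x87  N=0 Z=0
after  3: r0=0xda r1=0xd9 r2=0x86 r3=0x7e r4=0x86 r5=0x87  N=1 Z=0
after  4: r0=0xda r1=0xd9 r2=0x53 r3=0x7e r4=0x86 r5=0x87  N=0 Z=0
after  5: r0=0xda r1=0xd9 r2=0x53 r3=0x7e r4=0x86 r5=0xdf  N=1 Z=0
-- IRQ taken; context saved, return-PC = 6 --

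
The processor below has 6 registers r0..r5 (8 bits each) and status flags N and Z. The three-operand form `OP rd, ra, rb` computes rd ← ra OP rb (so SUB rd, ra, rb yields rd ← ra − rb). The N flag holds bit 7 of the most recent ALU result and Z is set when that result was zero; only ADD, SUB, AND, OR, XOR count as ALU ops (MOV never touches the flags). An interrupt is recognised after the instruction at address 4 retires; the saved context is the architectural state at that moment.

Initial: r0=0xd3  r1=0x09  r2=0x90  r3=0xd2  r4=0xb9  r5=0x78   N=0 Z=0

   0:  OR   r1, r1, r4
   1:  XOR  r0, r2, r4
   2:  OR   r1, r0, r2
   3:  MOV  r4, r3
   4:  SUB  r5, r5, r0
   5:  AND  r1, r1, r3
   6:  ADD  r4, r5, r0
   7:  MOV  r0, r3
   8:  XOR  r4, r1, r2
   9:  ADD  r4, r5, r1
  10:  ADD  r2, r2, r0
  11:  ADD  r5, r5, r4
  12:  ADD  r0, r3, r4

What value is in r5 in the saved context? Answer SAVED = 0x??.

SAVED = 0x4f

after  0: r0=0xd3 r1=0xb9 r2=0x90 r3=0xd2 r4=0xb9 r5=0x78  N=1 Z=0
after  1: r0=0x29 r1=0xb9 r2=0x90 r3=0xd2 r4=0xb9 r5=0x78  N=0 Z=0
after  2: r0=0x29 r1=0xb9 r2=0x90 r3=0xd2 r4=0xb9 r5=0x78  N=1 Z=0
after  3: r0=0x29 r1=0xb9 r2=0x90 r3=0xd2 r4=0xd2 r5=0x78  N=1 Z=0
after  4: r0=0x29 r1=0xb9 r2=0x90 r3=0xd2 r4=0xd2 r5=0x4f  N=0 Z=0
-- IRQ taken; context saved, return-PC = 5 --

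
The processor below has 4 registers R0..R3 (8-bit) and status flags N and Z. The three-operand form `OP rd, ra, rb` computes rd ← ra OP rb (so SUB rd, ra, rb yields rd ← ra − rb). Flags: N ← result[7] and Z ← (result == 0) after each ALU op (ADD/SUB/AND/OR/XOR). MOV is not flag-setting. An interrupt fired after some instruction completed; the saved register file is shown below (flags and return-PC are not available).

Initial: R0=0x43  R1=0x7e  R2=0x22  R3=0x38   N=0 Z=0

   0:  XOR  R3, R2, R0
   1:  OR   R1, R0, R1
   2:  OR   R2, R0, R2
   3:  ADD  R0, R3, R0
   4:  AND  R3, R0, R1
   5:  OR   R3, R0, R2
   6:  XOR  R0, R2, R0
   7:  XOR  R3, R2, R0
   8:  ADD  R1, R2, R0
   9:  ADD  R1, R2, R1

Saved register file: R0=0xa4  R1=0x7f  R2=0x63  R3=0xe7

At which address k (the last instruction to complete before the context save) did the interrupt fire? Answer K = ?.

K = 5

after  0: R0=0x43 R1=0x7e R2=0x22 R3=0x61  N=0 Z=0
after  1: R0=0x43 R1=0x7f R2=0x22 R3=0x61  N=0 Z=0
after  2: R0=0x43 R1=0x7f R2=0x63 R3=0x61  N=0 Z=0
after  3: R0=0xa4 R1=0x7f R2=0x63 R3=0x61  N=1 Z=0
after  4: R0=0xa4 R1=0x7f R2=0x63 R3=0x24  N=0 Z=0
after  5: R0=0xa4 R1=0x7f R2=0x63 R3=0xe7  N=1 Z=0
-- IRQ taken; context saved, return-PC = 6 --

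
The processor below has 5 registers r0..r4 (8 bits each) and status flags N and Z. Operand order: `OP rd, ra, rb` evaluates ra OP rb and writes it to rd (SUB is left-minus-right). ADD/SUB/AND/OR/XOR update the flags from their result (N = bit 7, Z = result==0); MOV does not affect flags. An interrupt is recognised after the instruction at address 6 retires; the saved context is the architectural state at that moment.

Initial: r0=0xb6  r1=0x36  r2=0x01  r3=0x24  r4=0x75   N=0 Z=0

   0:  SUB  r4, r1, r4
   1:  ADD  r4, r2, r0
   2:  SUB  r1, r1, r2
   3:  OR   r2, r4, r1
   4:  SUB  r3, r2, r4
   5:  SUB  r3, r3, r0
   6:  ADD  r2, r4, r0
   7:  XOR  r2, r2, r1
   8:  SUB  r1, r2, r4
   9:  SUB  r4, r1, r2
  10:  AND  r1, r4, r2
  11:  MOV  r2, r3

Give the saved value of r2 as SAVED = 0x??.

after  0: r0=0xb6 r1=0x36 r2=0x01 r3=0x24 r4=0xc1  N=1 Z=0
after  1: r0=0xb6 r1=0x36 r2=0x01 r3=0x24 r4=0xb7  N=1 Z=0
after  2: r0=0xb6 r1=0x35 r2=0x01 r3=0x24 r4=0xb7  N=0 Z=0
after  3: r0=0xb6 r1=0x35 r2=0xb7 r3=0x24 r4=0xb7  N=1 Z=0
after  4: r0=0xb6 r1=0x35 r2=0xb7 r3=0x00 r4=0xb7  N=0 Z=1
after  5: r0=0xb6 r1=0x35 r2=0xb7 r3=0x4a r4=0xb7  N=0 Z=0
after  6: r0=0xb6 r1=0x35 r2=0x6d r3=0x4a r4=0xb7  N=0 Z=0
-- IRQ taken; context saved, return-PC = 7 --

SAVED = 0x6d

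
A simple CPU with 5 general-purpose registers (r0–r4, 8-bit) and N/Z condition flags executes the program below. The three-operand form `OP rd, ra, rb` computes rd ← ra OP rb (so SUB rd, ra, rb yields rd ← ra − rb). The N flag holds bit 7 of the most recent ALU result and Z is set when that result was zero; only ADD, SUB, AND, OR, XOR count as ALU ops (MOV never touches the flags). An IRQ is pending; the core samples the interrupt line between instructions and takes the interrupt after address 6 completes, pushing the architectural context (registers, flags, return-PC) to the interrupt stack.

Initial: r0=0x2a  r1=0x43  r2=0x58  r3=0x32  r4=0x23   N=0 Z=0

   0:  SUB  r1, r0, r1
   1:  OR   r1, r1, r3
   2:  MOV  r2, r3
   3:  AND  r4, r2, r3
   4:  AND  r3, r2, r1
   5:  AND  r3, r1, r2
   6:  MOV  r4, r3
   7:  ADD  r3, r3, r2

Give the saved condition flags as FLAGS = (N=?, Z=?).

FLAGS = (N=0, Z=0)

after  0: r0=0x2a r1=0xe7 r2=0x58 r3=0x32 r4=0x23  N=1 Z=0
after  1: r0=0x2a r1=0xf7 r2=0x58 r3=0x32 r4=0x23  N=1 Z=0
after  2: r0=0x2a r1=0xf7 r2=0x32 r3=0x32 r4=0x23  N=1 Z=0
after  3: r0=0x2a r1=0xf7 r2=0x32 r3=0x32 r4=0x32  N=0 Z=0
after  4: r0=0x2a r1=0xf7 r2=0x32 r3=0x32 r4=0x32  N=0 Z=0
after  5: r0=0x2a r1=0xf7 r2=0x32 r3=0x32 r4=0x32  N=0 Z=0
after  6: r0=0x2a r1=0xf7 r2=0x32 r3=0x32 r4=0x32  N=0 Z=0
-- IRQ taken; context saved, return-PC = 7 --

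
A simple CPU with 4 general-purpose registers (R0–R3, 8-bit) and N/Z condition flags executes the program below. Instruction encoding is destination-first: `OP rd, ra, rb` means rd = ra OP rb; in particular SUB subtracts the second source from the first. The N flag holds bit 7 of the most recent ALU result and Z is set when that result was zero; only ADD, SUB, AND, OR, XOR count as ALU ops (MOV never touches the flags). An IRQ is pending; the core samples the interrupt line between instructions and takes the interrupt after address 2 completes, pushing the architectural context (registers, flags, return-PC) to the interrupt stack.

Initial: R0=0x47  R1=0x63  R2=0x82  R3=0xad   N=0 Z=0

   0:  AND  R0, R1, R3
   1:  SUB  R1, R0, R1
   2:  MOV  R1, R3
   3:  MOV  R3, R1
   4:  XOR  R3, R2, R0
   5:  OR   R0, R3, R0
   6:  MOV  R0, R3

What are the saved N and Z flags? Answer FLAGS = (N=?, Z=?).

after  0: R0=0x21 R1=0x63 R2=0x82 R3=0xad  N=0 Z=0
after  1: R0=0x21 R1=0xbe R2=0x82 R3=0xad  N=1 Z=0
after  2: R0=0x21 R1=0xad R2=0x82 R3=0xad  N=1 Z=0
-- IRQ taken; context saved, return-PC = 3 --

FLAGS = (N=1, Z=0)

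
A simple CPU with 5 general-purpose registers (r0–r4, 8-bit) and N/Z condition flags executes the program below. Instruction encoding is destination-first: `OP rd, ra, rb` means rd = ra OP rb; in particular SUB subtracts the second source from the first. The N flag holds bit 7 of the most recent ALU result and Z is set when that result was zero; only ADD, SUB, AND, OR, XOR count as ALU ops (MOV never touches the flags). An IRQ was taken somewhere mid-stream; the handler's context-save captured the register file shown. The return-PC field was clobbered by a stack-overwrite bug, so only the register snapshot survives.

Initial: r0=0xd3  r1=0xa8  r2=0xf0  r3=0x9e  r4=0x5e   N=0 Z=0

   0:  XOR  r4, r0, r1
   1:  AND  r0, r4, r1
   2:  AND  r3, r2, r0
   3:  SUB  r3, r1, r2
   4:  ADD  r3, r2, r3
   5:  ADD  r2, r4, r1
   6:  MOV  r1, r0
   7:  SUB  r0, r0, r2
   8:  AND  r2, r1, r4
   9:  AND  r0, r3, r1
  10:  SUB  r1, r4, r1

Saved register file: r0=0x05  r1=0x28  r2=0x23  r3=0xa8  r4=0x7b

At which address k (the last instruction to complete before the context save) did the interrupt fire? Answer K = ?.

after  0: r0=0xd3 r1=0xa8 r2=0xf0 r3=0x9e r4=0x7b  N=0 Z=0
after  1: r0=0x28 r1=0xa8 r2=0xf0 r3=0x9e r4=0x7b  N=0 Z=0
after  2: r0=0x28 r1=0xa8 r2=0xf0 r3=0x20 r4=0x7b  N=0 Z=0
after  3: r0=0x28 r1=0xa8 r2=0xf0 r3=0xb8 r4=0x7b  N=1 Z=0
after  4: r0=0x28 r1=0xa8 r2=0xf0 r3=0xa8 r4=0x7b  N=1 Z=0
after  5: r0=0x28 r1=0xa8 r2=0x23 r3=0xa8 r4=0x7b  N=0 Z=0
after  6: r0=0x28 r1=0x28 r2=0x23 r3=0xa8 r4=0x7b  N=0 Z=0
after  7: r0=0x05 r1=0x28 r2=0x23 r3=0xa8 r4=0x7b  N=0 Z=0
-- IRQ taken; context saved, return-PC = 8 --

K = 7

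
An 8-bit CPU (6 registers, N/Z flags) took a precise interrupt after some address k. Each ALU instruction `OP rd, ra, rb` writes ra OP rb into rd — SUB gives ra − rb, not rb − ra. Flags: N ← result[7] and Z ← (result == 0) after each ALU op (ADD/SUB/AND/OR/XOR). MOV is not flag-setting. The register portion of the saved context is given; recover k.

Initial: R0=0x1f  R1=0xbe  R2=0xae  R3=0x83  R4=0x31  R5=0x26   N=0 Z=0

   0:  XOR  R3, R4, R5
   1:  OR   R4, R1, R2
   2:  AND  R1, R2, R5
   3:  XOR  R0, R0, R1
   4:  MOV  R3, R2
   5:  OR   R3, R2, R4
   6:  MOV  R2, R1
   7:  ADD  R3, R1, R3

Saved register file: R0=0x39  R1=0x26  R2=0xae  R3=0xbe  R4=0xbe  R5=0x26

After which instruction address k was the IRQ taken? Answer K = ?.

K = 5

after  0: R0=0x1f R1=0xbe R2=0xae R3=0x17 R4=0x31 R5=0x26  N=0 Z=0
after  1: R0=0x1f R1=0xbe R2=0xae R3=0x17 R4=0xbe R5=0x26  N=1 Z=0
after  2: R0=0x1f R1=0x26 R2=0xae R3=0x17 R4=0xbe R5=0x26  N=0 Z=0
after  3: R0=0x39 R1=0x26 R2=0xae R3=0x17 R4=0xbe R5=0x26  N=0 Z=0
after  4: R0=0x39 R1=0x26 R2=0xae R3=0xae R4=0xbe R5=0x26  N=0 Z=0
after  5: R0=0x39 R1=0x26 R2=0xae R3=0xbe R4=0xbe R5=0x26  N=1 Z=0
-- IRQ taken; context saved, return-PC = 6 --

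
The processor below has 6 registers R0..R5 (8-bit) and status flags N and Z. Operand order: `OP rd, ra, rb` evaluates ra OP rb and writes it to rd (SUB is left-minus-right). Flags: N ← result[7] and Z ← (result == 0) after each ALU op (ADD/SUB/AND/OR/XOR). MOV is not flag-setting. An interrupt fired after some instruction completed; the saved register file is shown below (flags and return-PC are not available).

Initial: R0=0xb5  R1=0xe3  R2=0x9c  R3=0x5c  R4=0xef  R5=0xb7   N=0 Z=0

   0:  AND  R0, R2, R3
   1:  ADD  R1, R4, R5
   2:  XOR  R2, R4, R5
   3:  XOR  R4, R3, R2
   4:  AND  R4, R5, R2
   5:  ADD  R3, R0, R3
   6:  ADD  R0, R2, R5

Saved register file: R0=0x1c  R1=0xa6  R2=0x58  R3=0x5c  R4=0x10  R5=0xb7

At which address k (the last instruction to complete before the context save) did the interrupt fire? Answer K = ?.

after  0: R0=0x1c R1=0xe3 R2=0x9c R3=0x5c R4=0xef R5=0xb7  N=0 Z=0
after  1: R0=0x1c R1=0xa6 R2=0x9c R3=0x5c R4=0xef R5=0xb7  N=1 Z=0
after  2: R0=0x1c R1=0xa6 R2=0x58 R3=0x5c R4=0xef R5=0xb7  N=0 Z=0
after  3: R0=0x1c R1=0xa6 R2=0x58 R3=0x5c R4=0x04 R5=0xb7  N=0 Z=0
after  4: R0=0x1c R1=0xa6 R2=0x58 R3=0x5c R4=0x10 R5=0xb7  N=0 Z=0
-- IRQ taken; context saved, return-PC = 5 --

K = 4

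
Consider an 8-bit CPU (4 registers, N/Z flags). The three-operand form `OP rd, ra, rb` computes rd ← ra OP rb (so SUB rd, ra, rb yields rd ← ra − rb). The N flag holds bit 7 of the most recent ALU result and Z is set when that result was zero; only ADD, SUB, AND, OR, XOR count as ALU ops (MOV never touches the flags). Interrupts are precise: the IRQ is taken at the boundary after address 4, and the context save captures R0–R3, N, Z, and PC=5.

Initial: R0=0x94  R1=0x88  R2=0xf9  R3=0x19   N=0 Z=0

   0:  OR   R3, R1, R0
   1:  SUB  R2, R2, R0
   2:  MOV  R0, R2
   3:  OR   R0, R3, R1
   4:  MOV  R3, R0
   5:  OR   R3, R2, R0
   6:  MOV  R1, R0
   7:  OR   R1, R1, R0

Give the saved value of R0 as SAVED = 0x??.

after  0: R0=0x94 R1=0x88 R2=0xf9 R3=0x9c  N=1 Z=0
after  1: R0=0x94 R1=0x88 R2=0x65 R3=0x9c  N=0 Z=0
after  2: R0=0x65 R1=0x88 R2=0x65 R3=0x9c  N=0 Z=0
after  3: R0=0x9c R1=0x88 R2=0x65 R3=0x9c  N=1 Z=0
after  4: R0=0x9c R1=0x88 R2=0x65 R3=0x9c  N=1 Z=0
-- IRQ taken; context saved, return-PC = 5 --

SAVED = 0x9c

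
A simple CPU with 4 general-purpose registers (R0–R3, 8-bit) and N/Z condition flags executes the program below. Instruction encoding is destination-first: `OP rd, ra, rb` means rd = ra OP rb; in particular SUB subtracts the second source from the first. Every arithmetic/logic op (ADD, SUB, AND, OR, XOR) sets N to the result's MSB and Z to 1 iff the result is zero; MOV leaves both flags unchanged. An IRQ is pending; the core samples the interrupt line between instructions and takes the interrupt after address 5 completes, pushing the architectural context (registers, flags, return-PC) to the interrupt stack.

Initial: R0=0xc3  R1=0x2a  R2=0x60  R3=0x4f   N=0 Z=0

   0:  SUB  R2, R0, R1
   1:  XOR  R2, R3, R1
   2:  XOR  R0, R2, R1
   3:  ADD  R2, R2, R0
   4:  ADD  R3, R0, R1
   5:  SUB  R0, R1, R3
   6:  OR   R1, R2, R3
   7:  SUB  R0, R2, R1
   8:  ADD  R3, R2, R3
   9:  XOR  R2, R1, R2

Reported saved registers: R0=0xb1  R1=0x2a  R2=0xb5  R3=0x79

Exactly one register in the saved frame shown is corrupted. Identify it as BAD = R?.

after  0: R0=0xc3 R1=0x2a R2=0x99 R3=0x4f  N=1 Z=0
after  1: R0=0xc3 R1=0x2a R2=0x65 R3=0x4f  N=0 Z=0
after  2: R0=0x4f R1=0x2a R2=0x65 R3=0x4f  N=0 Z=0
after  3: R0=0x4f R1=0x2a R2=0xb4 R3=0x4f  N=1 Z=0
after  4: R0=0x4f R1=0x2a R2=0xb4 R3=0x79  N=0 Z=0
after  5: R0=0xb1 R1=0x2a R2=0xb4 R3=0x79  N=1 Z=0
-- IRQ taken; context saved, return-PC = 6 --
mismatch: R2: reported 0xb5 vs actual 0xb4

BAD = R2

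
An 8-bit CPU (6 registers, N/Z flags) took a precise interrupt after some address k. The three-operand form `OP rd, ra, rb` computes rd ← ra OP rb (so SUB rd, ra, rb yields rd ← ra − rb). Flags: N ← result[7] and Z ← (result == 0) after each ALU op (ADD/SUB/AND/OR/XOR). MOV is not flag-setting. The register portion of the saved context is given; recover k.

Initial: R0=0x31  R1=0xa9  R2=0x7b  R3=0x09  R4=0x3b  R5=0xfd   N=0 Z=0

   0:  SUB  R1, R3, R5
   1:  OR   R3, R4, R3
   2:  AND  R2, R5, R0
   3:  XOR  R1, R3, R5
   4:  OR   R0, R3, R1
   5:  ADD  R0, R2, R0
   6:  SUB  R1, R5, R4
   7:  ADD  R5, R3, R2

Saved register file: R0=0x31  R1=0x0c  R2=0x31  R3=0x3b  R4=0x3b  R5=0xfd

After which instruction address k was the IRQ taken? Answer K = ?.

K = 2

after  0: R0=0x31 R1=0x0c R2=0x7b R3=0x09 R4=0x3b R5=0xfd  N=0 Z=0
after  1: R0=0x31 R1=0x0c R2=0x7b R3=0x3b R4=0x3b R5=0xfd  N=0 Z=0
after  2: R0=0x31 R1=0x0c R2=0x31 R3=0x3b R4=0x3b R5=0xfd  N=0 Z=0
-- IRQ taken; context saved, return-PC = 3 --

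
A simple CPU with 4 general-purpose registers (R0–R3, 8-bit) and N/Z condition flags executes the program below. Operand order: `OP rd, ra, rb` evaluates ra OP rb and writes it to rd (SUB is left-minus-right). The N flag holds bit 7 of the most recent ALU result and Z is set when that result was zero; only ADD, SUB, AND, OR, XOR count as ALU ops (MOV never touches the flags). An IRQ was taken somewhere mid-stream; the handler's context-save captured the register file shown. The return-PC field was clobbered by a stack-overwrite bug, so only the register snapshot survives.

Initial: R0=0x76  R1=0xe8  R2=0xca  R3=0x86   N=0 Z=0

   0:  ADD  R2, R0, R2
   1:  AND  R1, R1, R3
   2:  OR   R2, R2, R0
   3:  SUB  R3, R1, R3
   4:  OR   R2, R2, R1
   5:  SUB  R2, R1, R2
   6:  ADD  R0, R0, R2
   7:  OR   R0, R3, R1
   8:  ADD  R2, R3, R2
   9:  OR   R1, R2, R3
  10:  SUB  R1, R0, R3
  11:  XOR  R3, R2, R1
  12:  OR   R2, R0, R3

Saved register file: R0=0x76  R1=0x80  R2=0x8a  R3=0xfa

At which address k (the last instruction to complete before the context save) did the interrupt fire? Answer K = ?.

K = 5

after  0: R0=0x76 R1=0xe8 R2=0x40 R3=0x86  N=0 Z=0
after  1: R0=0x76 R1=0x80 R2=0x40 R3=0x86  N=1 Z=0
after  2: R0=0x76 R1=0x80 R2=0x76 R3=0x86  N=0 Z=0
after  3: R0=0x76 R1=0x80 R2=0x76 R3=0xfa  N=1 Z=0
after  4: R0=0x76 R1=0x80 R2=0xf6 R3=0xfa  N=1 Z=0
after  5: R0=0x76 R1=0x80 R2=0x8a R3=0xfa  N=1 Z=0
-- IRQ taken; context saved, return-PC = 6 --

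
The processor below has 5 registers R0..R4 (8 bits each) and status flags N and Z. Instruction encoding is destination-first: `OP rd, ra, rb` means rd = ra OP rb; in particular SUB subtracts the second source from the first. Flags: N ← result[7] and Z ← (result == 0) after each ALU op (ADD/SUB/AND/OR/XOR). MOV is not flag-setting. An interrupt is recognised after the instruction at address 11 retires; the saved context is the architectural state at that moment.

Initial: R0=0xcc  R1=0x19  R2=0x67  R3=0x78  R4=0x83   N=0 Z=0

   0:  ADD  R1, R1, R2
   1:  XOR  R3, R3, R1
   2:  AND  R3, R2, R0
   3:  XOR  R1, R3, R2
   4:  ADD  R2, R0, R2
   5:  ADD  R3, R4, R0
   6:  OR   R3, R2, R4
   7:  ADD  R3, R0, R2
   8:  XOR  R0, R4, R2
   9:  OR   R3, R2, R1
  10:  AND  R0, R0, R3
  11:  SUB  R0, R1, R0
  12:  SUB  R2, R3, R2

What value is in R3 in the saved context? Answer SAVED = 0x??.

SAVED = 0x33

after  0: R0=0xcc R1=0x80 R2=0x67 R3=0x78 R4=0x83  N=1 Z=0
after  1: R0=0xcc R1=0x80 R2=0x67 R3=0xf8 R4=0x83  N=1 Z=0
after  2: R0=0xcc R1=0x80 R2=0x67 R3=0x44 R4=0x83  N=0 Z=0
after  3: R0=0xcc R1=0x23 R2=0x67 R3=0x44 R4=0x83  N=0 Z=0
after  4: R0=0xcc R1=0x23 R2=0x33 R3=0x44 R4=0x83  N=0 Z=0
after  5: R0=0xcc R1=0x23 R2=0x33 R3=0x4f R4=0x83  N=0 Z=0
after  6: R0=0xcc R1=0x23 R2=0x33 R3=0xb3 R4=0x83  N=1 Z=0
after  7: R0=0xcc R1=0x23 R2=0x33 R3=0xff R4=0x83  N=1 Z=0
after  8: R0=0xb0 R1=0x23 R2=0x33 R3=0xff R4=0x83  N=1 Z=0
after  9: R0=0xb0 R1=0x23 R2=0x33 R3=0x33 R4=0x83  N=0 Z=0
after 10: R0=0x30 R1=0x23 R2=0x33 R3=0x33 R4=0x83  N=0 Z=0
after 11: R0=0xf3 R1=0x23 R2=0x33 R3=0x33 R4=0x83  N=1 Z=0
-- IRQ taken; context saved, return-PC = 12 --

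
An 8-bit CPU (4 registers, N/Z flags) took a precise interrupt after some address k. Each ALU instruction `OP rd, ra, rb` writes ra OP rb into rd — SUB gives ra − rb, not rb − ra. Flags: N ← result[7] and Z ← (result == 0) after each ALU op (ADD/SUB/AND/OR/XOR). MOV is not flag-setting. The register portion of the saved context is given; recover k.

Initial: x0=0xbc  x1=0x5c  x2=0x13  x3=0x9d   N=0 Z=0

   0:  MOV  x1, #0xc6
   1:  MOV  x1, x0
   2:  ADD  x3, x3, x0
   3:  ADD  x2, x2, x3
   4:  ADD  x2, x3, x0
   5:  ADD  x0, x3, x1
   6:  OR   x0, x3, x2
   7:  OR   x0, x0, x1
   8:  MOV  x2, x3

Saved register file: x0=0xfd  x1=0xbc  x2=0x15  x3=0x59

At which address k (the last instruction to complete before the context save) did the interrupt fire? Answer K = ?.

after  0: x0=0xbc x1=0xc6 x2=0x13 x3=0x9d  N=0 Z=0
after  1: x0=0xbc x1=0xbc x2=0x13 x3=0x9d  N=0 Z=0
after  2: x0=0xbc x1=0xbc x2=0x13 x3=0x59  N=0 Z=0
after  3: x0=0xbc x1=0xbc x2=0x6c x3=0x59  N=0 Z=0
after  4: x0=0xbc x1=0xbc x2=0x15 x3=0x59  N=0 Z=0
after  5: x0=0x15 x1=0xbc x2=0x15 x3=0x59  N=0 Z=0
after  6: x0=0x5d x1=0xbc x2=0x15 x3=0x59  N=0 Z=0
after  7: x0=0xfd x1=0xbc x2=0x15 x3=0x59  N=1 Z=0
-- IRQ taken; context saved, return-PC = 8 --

K = 7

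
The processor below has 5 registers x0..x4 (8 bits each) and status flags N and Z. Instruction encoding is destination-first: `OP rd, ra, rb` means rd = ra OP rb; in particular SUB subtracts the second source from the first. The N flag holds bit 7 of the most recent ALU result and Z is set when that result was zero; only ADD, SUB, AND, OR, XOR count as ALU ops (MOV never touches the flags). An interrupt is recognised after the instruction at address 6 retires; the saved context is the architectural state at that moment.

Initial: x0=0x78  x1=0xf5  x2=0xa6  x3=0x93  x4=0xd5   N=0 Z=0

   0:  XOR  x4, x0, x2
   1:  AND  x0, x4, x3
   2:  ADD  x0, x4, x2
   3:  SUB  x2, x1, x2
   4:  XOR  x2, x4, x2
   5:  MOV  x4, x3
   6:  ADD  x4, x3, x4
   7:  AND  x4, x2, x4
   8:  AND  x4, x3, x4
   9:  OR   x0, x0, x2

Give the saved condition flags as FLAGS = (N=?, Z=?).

FLAGS = (N=0, Z=0)

after  0: x0=0x78 x1=0xf5 x2=0xa6 x3=0x93 x4=0xde  N=1 Z=0
after  1: x0=0x92 x1=0xf5 x2=0xa6 x3=0x93 x4=0xde  N=1 Z=0
after  2: x0=0x84 x1=0xf5 x2=0xa6 x3=0x93 x4=0xde  N=1 Z=0
after  3: x0=0x84 x1=0xf5 x2=0x4f x3=0x93 x4=0xde  N=0 Z=0
after  4: x0=0x84 x1=0xf5 x2=0x91 x3=0x93 x4=0xde  N=1 Z=0
after  5: x0=0x84 x1=0xf5 x2=0x91 x3=0x93 x4=0x93  N=1 Z=0
after  6: x0=0x84 x1=0xf5 x2=0x91 x3=0x93 x4=0x26  N=0 Z=0
-- IRQ taken; context saved, return-PC = 7 --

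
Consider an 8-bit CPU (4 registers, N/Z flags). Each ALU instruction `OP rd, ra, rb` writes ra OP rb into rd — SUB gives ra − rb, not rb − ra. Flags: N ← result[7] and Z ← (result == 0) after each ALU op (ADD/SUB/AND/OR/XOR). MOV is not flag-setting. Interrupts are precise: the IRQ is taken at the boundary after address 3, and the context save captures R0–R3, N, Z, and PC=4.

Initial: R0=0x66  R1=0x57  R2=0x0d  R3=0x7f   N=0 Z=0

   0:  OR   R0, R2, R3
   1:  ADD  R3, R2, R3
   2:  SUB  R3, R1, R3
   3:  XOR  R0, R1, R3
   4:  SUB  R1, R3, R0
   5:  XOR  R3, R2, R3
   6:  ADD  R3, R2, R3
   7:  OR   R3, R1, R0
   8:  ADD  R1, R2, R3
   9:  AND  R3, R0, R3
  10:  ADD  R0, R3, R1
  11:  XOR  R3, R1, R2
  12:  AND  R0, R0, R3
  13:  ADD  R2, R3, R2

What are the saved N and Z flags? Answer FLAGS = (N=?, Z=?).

FLAGS = (N=1, Z=0)

after  0: R0=0x7f R1=0x57 R2=0x0d R3=0x7f  N=0 Z=0
after  1: R0=0x7f R1=0x57 R2=0x0d R3=0x8c  N=1 Z=0
after  2: R0=0x7f R1=0x57 R2=0x0d R3=0xcb  N=1 Z=0
after  3: R0=0x9c R1=0x57 R2=0x0d R3=0xcb  N=1 Z=0
-- IRQ taken; context saved, return-PC = 4 --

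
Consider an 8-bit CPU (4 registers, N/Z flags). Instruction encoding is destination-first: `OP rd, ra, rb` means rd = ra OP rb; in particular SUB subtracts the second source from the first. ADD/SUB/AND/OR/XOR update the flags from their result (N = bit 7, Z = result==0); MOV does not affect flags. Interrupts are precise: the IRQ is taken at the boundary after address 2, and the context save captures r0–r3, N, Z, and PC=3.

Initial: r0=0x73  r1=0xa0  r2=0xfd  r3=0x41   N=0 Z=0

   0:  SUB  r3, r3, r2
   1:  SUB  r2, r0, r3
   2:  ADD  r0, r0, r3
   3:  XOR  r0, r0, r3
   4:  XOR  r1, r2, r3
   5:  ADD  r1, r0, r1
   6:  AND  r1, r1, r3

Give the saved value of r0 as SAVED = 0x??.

after  0: r0=0x73 r1=0xa0 r2=0xfd r3=0x44  N=0 Z=0
after  1: r0=0x73 r1=0xa0 r2=0x2f r3=0x44  N=0 Z=0
after  2: r0=0xb7 r1=0xa0 r2=0x2f r3=0x44  N=1 Z=0
-- IRQ taken; context saved, return-PC = 3 --

SAVED = 0xb7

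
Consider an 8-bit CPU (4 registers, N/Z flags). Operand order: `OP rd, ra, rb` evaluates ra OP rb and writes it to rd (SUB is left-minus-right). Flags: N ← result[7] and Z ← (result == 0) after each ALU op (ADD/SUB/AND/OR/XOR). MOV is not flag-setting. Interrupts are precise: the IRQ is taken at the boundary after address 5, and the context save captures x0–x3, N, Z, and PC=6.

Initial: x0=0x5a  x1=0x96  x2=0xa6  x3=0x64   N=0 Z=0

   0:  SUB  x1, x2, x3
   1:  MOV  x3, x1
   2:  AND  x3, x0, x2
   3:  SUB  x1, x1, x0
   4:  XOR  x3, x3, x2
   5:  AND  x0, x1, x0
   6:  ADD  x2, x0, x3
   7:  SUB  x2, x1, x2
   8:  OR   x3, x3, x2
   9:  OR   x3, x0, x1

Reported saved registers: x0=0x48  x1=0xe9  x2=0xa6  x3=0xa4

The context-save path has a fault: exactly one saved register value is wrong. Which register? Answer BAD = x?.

BAD = x1

after  0: x0=0x5a x1=0x42 x2=0xa6 x3=0x64  N=0 Z=0
after  1: x0=0x5a x1=0x42 x2=0xa6 x3=0x42  N=0 Z=0
after  2: x0=0x5a x1=0x42 x2=0xa6 x3=0x02  N=0 Z=0
after  3: x0=0x5a x1=0xe8 x2=0xa6 x3=0x02  N=1 Z=0
after  4: x0=0x5a x1=0xe8 x2=0xa6 x3=0xa4  N=1 Z=0
after  5: x0=0x48 x1=0xe8 x2=0xa6 x3=0xa4  N=0 Z=0
-- IRQ taken; context saved, return-PC = 6 --
mismatch: x1: reported 0xe9 vs actual 0xe8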